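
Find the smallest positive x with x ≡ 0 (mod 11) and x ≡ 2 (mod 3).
11

Using Chinese Remainder Theorem:
M = 11 × 3 = 33
M1 = 3, M2 = 11
y1 = 3^(-1) mod 11 = 4
y2 = 11^(-1) mod 3 = 2
x = (0×3×4 + 2×11×2) mod 33 = 11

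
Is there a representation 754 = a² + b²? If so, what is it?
5² + 27² (a=5, b=27)

Factorization: 754 = 2 × 13 × 29
By Fermat: n is sum of two squares iff every prime p ≡ 3 (mod 4) appears to even power.
All primes ≡ 3 (mod 4) appear to even power.
Search a = 0, 1, 2, … for 754 - a² a perfect square: first hit at a = 5: 754 - 25 = 729 = 27².
754 = 5² + 27² = 25 + 729 ✓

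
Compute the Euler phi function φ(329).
276

329 = 7 × 47
φ(n) = n × ∏(1 - 1/p) for each prime p dividing n
φ(329) = 329 × (1 - 1/7) × (1 - 1/47) = 276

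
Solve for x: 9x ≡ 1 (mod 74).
33

gcd(9, 74) = 1, so the inverse exists.
Extended Euclidean algorithm on (74, 9):
74 = 8 × 9 + 2  ⟹  2 = (1)·74 + (-8)·9
9 = 4 × 2 + 1  ⟹  1 = (-4)·74 + (33)·9
So (33)·9 ≡ 1 (mod 74), i.e. 9^(-1) ≡ 33 (mod 74).
Check: 9 × 33 = 297 ≡ 1 (mod 74)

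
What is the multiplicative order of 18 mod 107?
106

107 is prime, so ord(18) divides φ(107) = 106.
Divisors of 106: 1, 2, 53, 106.
Repeated squaring: 18^1 ≡ 18, 18^2 ≡ 3, 18^4 ≡ 9, 18^8 ≡ 81, 18^16 ≡ 34, 18^32 ≡ 86, 18^64 ≡ 13 (mod 107).
Test 18^d mod 107 for each divisor d in increasing order:
18^1 ≡ 18
18^2 ≡ 3
18^53 = 18^32·18^16·18^4·18^1 ≡ 106
18^106 = 18^64·18^32·18^8·18^2 ≡ 1  ← first divisor giving 1
The order is 106.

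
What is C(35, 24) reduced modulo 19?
17

Using Lucas' theorem:
Write n=35 and k=24 in base 19:
n in base 19: [1, 16]
k in base 19: [1, 5]
C(35,24) mod 19 = ∏ C(n_i, k_i) mod 19
Digit binomials (mod 19): C(1,1) = 1; C(16,5) = 4368 ≡ 17
Product: 1 × 17 = 17 ≡ 17 (mod 19)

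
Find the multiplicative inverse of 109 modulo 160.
69

gcd(109, 160) = 1, so the inverse exists.
Extended Euclidean algorithm on (160, 109):
160 = 1 × 109 + 51  ⟹  51 = (1)·160 + (-1)·109
109 = 2 × 51 + 7  ⟹  7 = (-2)·160 + (3)·109
51 = 7 × 7 + 2  ⟹  2 = (15)·160 + (-22)·109
7 = 3 × 2 + 1  ⟹  1 = (-47)·160 + (69)·109
So (69)·109 ≡ 1 (mod 160), i.e. 109^(-1) ≡ 69 (mod 160).
Check: 109 × 69 = 7521 ≡ 1 (mod 160)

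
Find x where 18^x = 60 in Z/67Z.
50

Baby-step giant-step with step n = ⌈√67⌉ = 9.
Baby steps 18^j mod 67 (j:value) for j=0..8: 0:1, 1:18, 2:56, 3:3, 4:54, 5:34, 6:9, 7:28, 8:35.
Giant-step multiplier: 18^(-9) ≡ 18^(66-9) = 18^57 ≡ 5 (mod 67).
Giant steps γ_i = 60·5^i mod 67: γ_0=60, γ_1=32, γ_2=26, γ_3=63, γ_4=47, γ_5=34 (in table at j=5).
x = i·n + j = 5·9 + 5 = 50.
Check: 18^50 ≡ 60 (mod 67).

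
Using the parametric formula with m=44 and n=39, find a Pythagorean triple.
(415, 3432, 3457)

Euclid's formula: a = m² - n², b = 2mn, c = m² + n²
m = 44, n = 39
a = 44² - 39² = 1936 - 1521 = 415
b = 2 × 44 × 39 = 3432
c = 44² + 39² = 1936 + 1521 = 3457
Verification: 415² + 3432² = 172225 + 11778624 = 11950849 = 3457² ✓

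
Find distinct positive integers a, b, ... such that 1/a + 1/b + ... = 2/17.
1/9 + 1/153

Greedy algorithm:
2/17: ceiling(17/2) = 9, use 1/9
1/153: ceiling(153/1) = 153, use 1/153
Result: 2/17 = 1/9 + 1/153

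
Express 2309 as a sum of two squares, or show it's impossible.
10² + 47² (a=10, b=47)

Factorization: 2309 = 2309
By Fermat: n is sum of two squares iff every prime p ≡ 3 (mod 4) appears to even power.
All primes ≡ 3 (mod 4) appear to even power.
Search a = 0, 1, 2, … for 2309 - a² a perfect square: first hit at a = 10: 2309 - 100 = 2209 = 47².
2309 = 10² + 47² = 100 + 2209 ✓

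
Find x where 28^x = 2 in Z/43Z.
39

Baby-step giant-step with step n = ⌈√43⌉ = 7.
Baby steps 28^j mod 43 (j:value) for j=0..6: 0:1, 1:28, 2:10, 3:22, 4:14, 5:5, 6:11.
Giant-step multiplier: 28^(-7) ≡ 28^(42-7) = 28^35 ≡ 37 (mod 43).
Giant steps γ_i = 2·37^i mod 43: γ_0=2, γ_1=31, γ_2=29, γ_3=41, γ_4=12, γ_5=14 (in table at j=4).
x = i·n + j = 5·7 + 4 = 39.
Check: 28^39 ≡ 2 (mod 43).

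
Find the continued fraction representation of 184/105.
[1; 1, 3, 26]

Euclidean algorithm steps:
184 = 1 × 105 + 79
105 = 1 × 79 + 26
79 = 3 × 26 + 1
26 = 26 × 1 + 0
Continued fraction: [1; 1, 3, 26]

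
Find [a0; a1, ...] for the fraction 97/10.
[9; 1, 2, 3]

Euclidean algorithm steps:
97 = 9 × 10 + 7
10 = 1 × 7 + 3
7 = 2 × 3 + 1
3 = 3 × 1 + 0
Continued fraction: [9; 1, 2, 3]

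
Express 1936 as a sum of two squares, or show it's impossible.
0² + 44² (a=0, b=44)

Factorization: 1936 = 2^4 × 11^2
By Fermat: n is sum of two squares iff every prime p ≡ 3 (mod 4) appears to even power.
All primes ≡ 3 (mod 4) appear to even power.
Search a = 0, 1, 2, … for 1936 - a² a perfect square: first hit at a = 0: 1936 - 0 = 1936 = 44².
1936 = 0² + 44² = 0 + 1936 ✓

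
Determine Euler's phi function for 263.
262

263 = 263
φ(n) = n × ∏(1 - 1/p) for each prime p dividing n
φ(263) = 263 × (1 - 1/263) = 262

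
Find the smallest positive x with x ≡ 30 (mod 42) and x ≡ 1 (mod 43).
1248

Using Chinese Remainder Theorem:
M = 42 × 43 = 1806
M1 = 43, M2 = 42
y1 = 43^(-1) mod 42 = 1
y2 = 42^(-1) mod 43 = 42
x = (30×43×1 + 1×42×42) mod 1806 = 1248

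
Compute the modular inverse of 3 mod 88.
59

gcd(3, 88) = 1, so the inverse exists.
Extended Euclidean algorithm on (88, 3):
88 = 29 × 3 + 1  ⟹  1 = (1)·88 + (-29)·3
So (-29)·3 ≡ 1 (mod 88), i.e. 3^(-1) ≡ -29 ≡ 59 (mod 88).
Check: 3 × 59 = 177 ≡ 1 (mod 88)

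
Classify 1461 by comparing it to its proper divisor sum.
deficient

Proper divisors of 1461: sum = 1 + 3 + 487 = 491
Since 491 < 1461, 1461 is deficient.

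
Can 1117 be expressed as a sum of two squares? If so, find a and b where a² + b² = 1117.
21² + 26² (a=21, b=26)

Factorization: 1117 = 1117
By Fermat: n is sum of two squares iff every prime p ≡ 3 (mod 4) appears to even power.
All primes ≡ 3 (mod 4) appear to even power.
Search a = 0, 1, 2, … for 1117 - a² a perfect square: first hit at a = 21: 1117 - 441 = 676 = 26².
1117 = 21² + 26² = 441 + 676 ✓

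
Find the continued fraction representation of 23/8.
[2; 1, 7]

Euclidean algorithm steps:
23 = 2 × 8 + 7
8 = 1 × 7 + 1
7 = 7 × 1 + 0
Continued fraction: [2; 1, 7]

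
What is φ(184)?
88

184 = 2^3 × 23
φ(n) = n × ∏(1 - 1/p) for each prime p dividing n
φ(184) = 184 × (1 - 1/2) × (1 - 1/23) = 88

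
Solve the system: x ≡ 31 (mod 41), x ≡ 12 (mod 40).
892

Using Chinese Remainder Theorem:
M = 41 × 40 = 1640
M1 = 40, M2 = 41
y1 = 40^(-1) mod 41 = 40
y2 = 41^(-1) mod 40 = 1
x = (31×40×40 + 12×41×1) mod 1640 = 892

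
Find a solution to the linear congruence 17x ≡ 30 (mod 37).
x ≡ 17 (mod 37)

gcd(17, 37) = 1, which divides 30, so solutions exist.
Find 17^(-1) mod 37 by the extended Euclidean algorithm:
37 = 2 × 17 + 3  ⟹  3 = (1)·37 + (-2)·17
17 = 5 × 3 + 2  ⟹  2 = (-5)·37 + (11)·17
3 = 1 × 2 + 1  ⟹  1 = (6)·37 + (-13)·17
So (-13)·17 ≡ 1 (mod 37), i.e. 17^(-1) ≡ -13 ≡ 24 (mod 37).
x ≡ 24 × 30 = 720 ≡ 17 (mod 37).
Check: 17 × 17 = 289 ≡ 30 (mod 37).
Unique solution: x ≡ 17 (mod 37)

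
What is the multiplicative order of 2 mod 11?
10

11 is prime, so ord(2) divides φ(11) = 10.
Divisors of 10: 1, 2, 5, 10.
Repeated squaring: 2^1 ≡ 2, 2^2 ≡ 4, 2^4 ≡ 5, 2^8 ≡ 3 (mod 11).
Test 2^d mod 11 for each divisor d in increasing order:
2^1 ≡ 2
2^2 ≡ 4
2^5 = 2^4·2^1 ≡ 10
2^10 = 2^8·2^2 ≡ 1  ← first divisor giving 1
The order is 10.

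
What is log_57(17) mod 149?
44

Baby-step giant-step with step n = ⌈√149⌉ = 13.
Baby steps 57^j mod 149 (j:value) for j=0..12: 0:1, 1:57, 2:120, 3:135, 4:96, 5:108, 6:47, 7:146, 8:127, 9:87, 10:42, 11:10, 12:123.
Giant-step multiplier: 57^(-13) ≡ 57^(148-13) = 57^135 ≡ 56 (mod 149).
Giant steps γ_i = 17·56^i mod 149: γ_0=17, γ_1=58, γ_2=119, γ_3=108 (in table at j=5).
x = i·n + j = 3·13 + 5 = 44.
Check: 57^44 ≡ 17 (mod 149).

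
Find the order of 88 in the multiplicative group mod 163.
81

163 is prime, so ord(88) divides φ(163) = 162.
Divisors of 162: 1, 2, 3, 6, 9, 18, 27, 54, 81, 162.
Repeated squaring: 88^1 ≡ 88, 88^2 ≡ 83, 88^4 ≡ 43, 88^8 ≡ 56, 88^16 ≡ 39, 88^32 ≡ 54, 88^64 ≡ 145, 88^128 ≡ 161 (mod 163).
Test 88^d mod 163 for each divisor d in increasing order:
88^1 ≡ 88
88^2 ≡ 83
88^3 = 88^2·88^1 ≡ 132
88^6 = 88^4·88^2 ≡ 146
88^9 = 88^8·88^1 ≡ 38
88^18 = 88^16·88^2 ≡ 140
88^27 = 88^16·88^8·88^2·88^1 ≡ 104
88^54 = 88^32·88^16·88^4·88^2 ≡ 58
88^81 = 88^64·88^16·88^1 ≡ 1  ← first divisor giving 1
The order is 81.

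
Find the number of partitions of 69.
3554345

p(n) counts ways to write n as a sum of positive integers (order ignored).
Euler's pentagonal recurrence: p(k) = p(k-1) + p(k-2) - p(k-5) - p(k-7) + p(k-12) + p(k-15) - ... (offsets j(3j∓1)/2, signs ++--, p(0)=1, p(<0)=0).
DP table for k = 0..68: p(0)=1, p(1)=1, p(2)=2, p(3)=3, p(4)=5, p(5)=7, p(6)=11, p(7)=15, p(8)=22, p(9)=30, p(10)=42, p(11)=56, p(12)=77, p(13)=101, p(14)=135, p(15)=176, p(16)=231, p(17)=297, p(18)=385, p(19)=490, p(20)=627, p(21)=792, p(22)=1002, p(23)=1255, p(24)=1575, p(25)=1958, p(26)=2436, p(27)=3010, p(28)=3718, p(29)=4565, p(30)=5604, p(31)=6842, p(32)=8349, p(33)=10143, p(34)=12310, p(35)=14883, p(36)=17977, p(37)=21637, p(38)=26015, p(39)=31185, p(40)=37338, p(41)=44583, p(42)=53174, p(43)=63261, p(44)=75175, p(45)=89134, p(46)=105558, p(47)=124754, p(48)=147273, p(49)=173525, p(50)=204226, p(51)=239943, p(52)=281589, p(53)=329931, p(54)=386155, p(55)=451276, p(56)=526823, p(57)=614154, p(58)=715220, p(59)=831820, p(60)=966467, p(61)=1121505, p(62)=1300156, p(63)=1505499, p(64)=1741630, p(65)=2012558, p(66)=2323520, p(67)=2679689, p(68)=3087735.
Final step: p(69) = p(68) + p(67) - p(64) - p(62) + p(57) + p(54) - p(47) - p(43) + p(34) + p(29) - p(18) - p(12)
= 3087735 + 2679689 - 1741630 - 1300156 + 614154 + 386155 - 124754 - 63261 + 12310 + 4565 - 385 - 77
= 3554345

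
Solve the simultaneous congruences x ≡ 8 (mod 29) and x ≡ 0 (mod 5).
95

Using Chinese Remainder Theorem:
M = 29 × 5 = 145
M1 = 5, M2 = 29
y1 = 5^(-1) mod 29 = 6
y2 = 29^(-1) mod 5 = 4
x = (8×5×6 + 0×29×4) mod 145 = 95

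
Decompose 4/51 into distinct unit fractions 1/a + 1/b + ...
1/13 + 1/663

Greedy algorithm:
4/51: ceiling(51/4) = 13, use 1/13
1/663: ceiling(663/1) = 663, use 1/663
Result: 4/51 = 1/13 + 1/663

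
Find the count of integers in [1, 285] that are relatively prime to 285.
144

285 = 3 × 5 × 19
φ(n) = n × ∏(1 - 1/p) for each prime p dividing n
φ(285) = 285 × (1 - 1/3) × (1 - 1/5) × (1 - 1/19) = 144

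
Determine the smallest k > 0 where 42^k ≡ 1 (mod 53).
13

53 is prime, so ord(42) divides φ(53) = 52.
Divisors of 52: 1, 2, 4, 13, 26, 52.
Repeated squaring: 42^1 ≡ 42, 42^2 ≡ 15, 42^4 ≡ 13, 42^8 ≡ 10, 42^16 ≡ 47, 42^32 ≡ 36 (mod 53).
Test 42^d mod 53 for each divisor d in increasing order:
42^1 ≡ 42
42^2 ≡ 15
42^4 ≡ 13
42^13 = 42^8·42^4·42^1 ≡ 1  ← first divisor giving 1
The order is 13.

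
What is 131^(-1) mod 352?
43

gcd(131, 352) = 1, so the inverse exists.
Extended Euclidean algorithm on (352, 131):
352 = 2 × 131 + 90  ⟹  90 = (1)·352 + (-2)·131
131 = 1 × 90 + 41  ⟹  41 = (-1)·352 + (3)·131
90 = 2 × 41 + 8  ⟹  8 = (3)·352 + (-8)·131
41 = 5 × 8 + 1  ⟹  1 = (-16)·352 + (43)·131
So (43)·131 ≡ 1 (mod 352), i.e. 131^(-1) ≡ 43 (mod 352).
Check: 131 × 43 = 5633 ≡ 1 (mod 352)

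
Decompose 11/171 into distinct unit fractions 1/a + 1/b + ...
1/16 + 1/548 + 1/374832

Greedy algorithm:
11/171: ceiling(171/11) = 16, use 1/16
5/2736: ceiling(2736/5) = 548, use 1/548
1/374832: ceiling(374832/1) = 374832, use 1/374832
Result: 11/171 = 1/16 + 1/548 + 1/374832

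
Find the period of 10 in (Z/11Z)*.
2

11 is prime, so ord(10) divides φ(11) = 10.
Divisors of 10: 1, 2, 5, 10.
Repeated squaring: 10^1 ≡ 10, 10^2 ≡ 1, 10^4 ≡ 1, 10^8 ≡ 1 (mod 11).
Test 10^d mod 11 for each divisor d in increasing order:
10^1 ≡ 10
10^2 ≡ 1  ← first divisor giving 1
The order is 2.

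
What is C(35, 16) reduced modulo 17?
0

Using Lucas' theorem:
Write n=35 and k=16 in base 17:
n in base 17: [2, 1]
k in base 17: [0, 16]
C(35,16) mod 17 = ∏ C(n_i, k_i) mod 17
Digit binomials (mod 17): C(2,0) = 1; C(1,16) = 0 (k_i > n_i)
Product: 1 × 0 = 0 ≡ 0 (mod 17)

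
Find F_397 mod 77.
2

Matrix identity: Q^n = [[F_(n+1), F_n], [F_n, F_(n-1)]] with Q = [[1,1],[1,0]].
n = 397 = 110001101₂. Square-and-multiply, entries mod 77:
Q^1 = [[1,1],[1,0]]
Q^3 = (Q^1)²·Q = [[3,2],[2,1]]
Q^6 = (Q^3)² = [[13,8],[8,5]]
Q^12 = (Q^6)² = [[2,67],[67,12]]
Q^24 = (Q^12)² = [[27,14],[14,13]]
Q^49 = (Q^24)²·Q = [[22,1],[1,21]]
Q^99 = (Q^49)²·Q = [[66,23],[23,43]]
Q^198 = (Q^99)² = [[34,43],[43,68]]
Q^397 = (Q^198)²·Q = [[76,2],[2,74]]
F_397 mod 77 = Q^397[0][1] = 2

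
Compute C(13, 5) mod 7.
6

Using Lucas' theorem:
Write n=13 and k=5 in base 7:
n in base 7: [1, 6]
k in base 7: [0, 5]
C(13,5) mod 7 = ∏ C(n_i, k_i) mod 7
Digit binomials (mod 7): C(1,0) = 1; C(6,5) = 6
Product: 1 × 6 = 6 ≡ 6 (mod 7)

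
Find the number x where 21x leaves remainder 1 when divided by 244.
93

gcd(21, 244) = 1, so the inverse exists.
Extended Euclidean algorithm on (244, 21):
244 = 11 × 21 + 13  ⟹  13 = (1)·244 + (-11)·21
21 = 1 × 13 + 8  ⟹  8 = (-1)·244 + (12)·21
13 = 1 × 8 + 5  ⟹  5 = (2)·244 + (-23)·21
8 = 1 × 5 + 3  ⟹  3 = (-3)·244 + (35)·21
5 = 1 × 3 + 2  ⟹  2 = (5)·244 + (-58)·21
3 = 1 × 2 + 1  ⟹  1 = (-8)·244 + (93)·21
So (93)·21 ≡ 1 (mod 244), i.e. 21^(-1) ≡ 93 (mod 244).
Check: 21 × 93 = 1953 ≡ 1 (mod 244)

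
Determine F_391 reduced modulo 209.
100

Matrix identity: Q^n = [[F_(n+1), F_n], [F_n, F_(n-1)]] with Q = [[1,1],[1,0]].
n = 391 = 110000111₂. Square-and-multiply, entries mod 209:
Q^1 = [[1,1],[1,0]]
Q^3 = (Q^1)²·Q = [[3,2],[2,1]]
Q^6 = (Q^3)² = [[13,8],[8,5]]
Q^12 = (Q^6)² = [[24,144],[144,89]]
Q^24 = (Q^12)² = [[203,179],[179,24]]
Q^48 = (Q^24)² = [[100,87],[87,13]]
Q^97 = (Q^48)²·Q = [[21,13],[13,8]]
Q^195 = (Q^97)²·Q = [[151,192],[192,168]]
Q^391 = (Q^195)²·Q = [[111,100],[100,11]]
F_391 mod 209 = Q^391[0][1] = 100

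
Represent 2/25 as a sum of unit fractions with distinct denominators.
1/13 + 1/325

Greedy algorithm:
2/25: ceiling(25/2) = 13, use 1/13
1/325: ceiling(325/1) = 325, use 1/325
Result: 2/25 = 1/13 + 1/325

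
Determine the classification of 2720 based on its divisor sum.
abundant

Proper divisors of 2720: sum = 1 + 2 + 4 + 5 + 8 + 10 + 16 + 17 + ... + 340 + 544 + 680 + 1360 (23 divisors) = 4084
Since 4084 > 2720, 2720 is abundant.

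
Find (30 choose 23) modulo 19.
7

Using Lucas' theorem:
Write n=30 and k=23 in base 19:
n in base 19: [1, 11]
k in base 19: [1, 4]
C(30,23) mod 19 = ∏ C(n_i, k_i) mod 19
Digit binomials (mod 19): C(1,1) = 1; C(11,4) = 330 ≡ 7
Product: 1 × 7 = 7 ≡ 7 (mod 19)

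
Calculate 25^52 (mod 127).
76

Repeated squaring. Binary of 52 = 110100.
25^1 ≡ 25 (mod 127); 25^2 ≡ 117 (mod 127); 25^4 ≡ 100 (mod 127); 25^8 ≡ 94 (mod 127); 25^16 ≡ 73 (mod 127); 25^32 ≡ 122 (mod 127)
25^52 = 25^4 × 25^16 × 25^32 ≡ 76 (mod 127)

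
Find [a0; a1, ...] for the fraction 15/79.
[0; 5, 3, 1, 3]

Euclidean algorithm steps:
15 = 0 × 79 + 15
79 = 5 × 15 + 4
15 = 3 × 4 + 3
4 = 1 × 3 + 1
3 = 3 × 1 + 0
Continued fraction: [0; 5, 3, 1, 3]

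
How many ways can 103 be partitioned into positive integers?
271248950

p(n) counts ways to write n as a sum of positive integers (order ignored).
Euler's pentagonal recurrence: p(k) = p(k-1) + p(k-2) - p(k-5) - p(k-7) + p(k-12) + p(k-15) - ... (offsets j(3j∓1)/2, signs ++--, p(0)=1, p(<0)=0).
DP table for k = 0..102: p(0)=1, p(1)=1, p(2)=2, p(3)=3, p(4)=5, p(5)=7, p(6)=11, p(7)=15, p(8)=22, p(9)=30, p(10)=42, p(11)=56, p(12)=77, p(13)=101, p(14)=135, p(15)=176, p(16)=231, p(17)=297, p(18)=385, p(19)=490, p(20)=627, p(21)=792, p(22)=1002, p(23)=1255, p(24)=1575, p(25)=1958, p(26)=2436, p(27)=3010, p(28)=3718, p(29)=4565, p(30)=5604, p(31)=6842, p(32)=8349, p(33)=10143, p(34)=12310, p(35)=14883, p(36)=17977, p(37)=21637, p(38)=26015, p(39)=31185, p(40)=37338, p(41)=44583, p(42)=53174, p(43)=63261, p(44)=75175, p(45)=89134, p(46)=105558, p(47)=124754, p(48)=147273, p(49)=173525, p(50)=204226, p(51)=239943, p(52)=281589, p(53)=329931, p(54)=386155, p(55)=451276, p(56)=526823, p(57)=614154, p(58)=715220, p(59)=831820, p(60)=966467, p(61)=1121505, p(62)=1300156, p(63)=1505499, p(64)=1741630, p(65)=2012558, p(66)=2323520, p(67)=2679689, p(68)=3087735, p(69)=3554345, p(70)=4087968, p(71)=4697205, p(72)=5392783, p(73)=6185689, p(74)=7089500, p(75)=8118264, p(76)=9289091, p(77)=10619863, p(78)=12132164, p(79)=13848650, p(80)=15796476, p(81)=18004327, p(82)=20506255, p(83)=23338469, p(84)=26543660, p(85)=30167357, p(86)=34262962, p(87)=38887673, p(88)=44108109, p(89)=49995925, p(90)=56634173, p(91)=64112359, p(92)=72533807, p(93)=82010177, p(94)=92669720, p(95)=104651419, p(96)=118114304, p(97)=133230930, p(98)=150198136, p(99)=169229875, p(100)=190569292, p(101)=214481126, p(102)=241265379.
Final step: p(103) = p(102) + p(101) - p(98) - p(96) + p(91) + p(88) - p(81) - p(77) + p(68) + p(63) - p(52) - p(46) + p(33) + p(26) - p(11) - p(3)
= 241265379 + 214481126 - 150198136 - 118114304 + 64112359 + 44108109 - 18004327 - 10619863 + 3087735 + 1505499 - 281589 - 105558 + 10143 + 2436 - 56 - 3
= 271248950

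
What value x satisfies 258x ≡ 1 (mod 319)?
251

gcd(258, 319) = 1, so the inverse exists.
Extended Euclidean algorithm on (319, 258):
319 = 1 × 258 + 61  ⟹  61 = (1)·319 + (-1)·258
258 = 4 × 61 + 14  ⟹  14 = (-4)·319 + (5)·258
61 = 4 × 14 + 5  ⟹  5 = (17)·319 + (-21)·258
14 = 2 × 5 + 4  ⟹  4 = (-38)·319 + (47)·258
5 = 1 × 4 + 1  ⟹  1 = (55)·319 + (-68)·258
So (-68)·258 ≡ 1 (mod 319), i.e. 258^(-1) ≡ -68 ≡ 251 (mod 319).
Check: 258 × 251 = 64758 ≡ 1 (mod 319)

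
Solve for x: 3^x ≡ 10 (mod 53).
12

Baby-step giant-step with step n = ⌈√53⌉ = 8.
Baby steps 3^j mod 53 (j:value) for j=0..7: 0:1, 1:3, 2:9, 3:27, 4:28, 5:31, 6:40, 7:14.
Giant-step multiplier: 3^(-8) ≡ 3^(52-8) = 3^44 ≡ 24 (mod 53).
Giant steps γ_i = 10·24^i mod 53: γ_0=10, γ_1=28 (in table at j=4).
x = i·n + j = 1·8 + 4 = 12.
Check: 3^12 ≡ 10 (mod 53).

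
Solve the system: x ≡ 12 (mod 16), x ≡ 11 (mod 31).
476

Using Chinese Remainder Theorem:
M = 16 × 31 = 496
M1 = 31, M2 = 16
y1 = 31^(-1) mod 16 = 15
y2 = 16^(-1) mod 31 = 2
x = (12×31×15 + 11×16×2) mod 496 = 476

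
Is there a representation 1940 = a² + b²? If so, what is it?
2² + 44² (a=2, b=44)

Factorization: 1940 = 2^2 × 5 × 97
By Fermat: n is sum of two squares iff every prime p ≡ 3 (mod 4) appears to even power.
All primes ≡ 3 (mod 4) appear to even power.
Search a = 0, 1, 2, … for 1940 - a² a perfect square: first hit at a = 2: 1940 - 4 = 1936 = 44².
1940 = 2² + 44² = 4 + 1936 ✓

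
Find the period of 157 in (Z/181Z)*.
180

181 is prime, so ord(157) divides φ(181) = 180.
Divisors of 180: 1, 2, 3, 4, 5, 6, 9, 10, 12, 15, 18, 20, 30, 36, 45, 60, 90, 180.
Repeated squaring: 157^1 ≡ 157, 157^2 ≡ 33, 157^4 ≡ 3, 157^8 ≡ 9, 157^16 ≡ 81, 157^32 ≡ 45, 157^64 ≡ 34, 157^128 ≡ 70 (mod 181).
Test 157^d mod 181 for each divisor d in increasing order:
157^1 ≡ 157
157^2 ≡ 33
157^3 = 157^2·157^1 ≡ 113
157^4 ≡ 3
157^5 = 157^4·157^1 ≡ 109
157^6 = 157^4·157^2 ≡ 99
157^9 = 157^8·157^1 ≡ 146
157^10 = 157^8·157^2 ≡ 116
157^12 = 157^8·157^4 ≡ 27
157^15 = 157^8·157^4·157^2·157^1 ≡ 155
157^18 = 157^16·157^2 ≡ 139
157^20 = 157^16·157^4 ≡ 62
157^30 = 157^16·157^8·157^4·157^2 ≡ 133
157^36 = 157^32·157^4 ≡ 135
157^45 = 157^32·157^8·157^4·157^1 ≡ 162
157^60 = 157^32·157^16·157^8·157^4 ≡ 132
157^90 = 157^64·157^16·157^8·157^2 ≡ 180
157^180 = 157^128·157^32·157^16·157^4 ≡ 1  ← first divisor giving 1
The order is 180.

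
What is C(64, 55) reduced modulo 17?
1

Using Lucas' theorem:
Write n=64 and k=55 in base 17:
n in base 17: [3, 13]
k in base 17: [3, 4]
C(64,55) mod 17 = ∏ C(n_i, k_i) mod 17
Digit binomials (mod 17): C(3,3) = 1; C(13,4) = 715 ≡ 1
Product: 1 × 1 = 1 ≡ 1 (mod 17)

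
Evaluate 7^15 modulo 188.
3

Repeated squaring. Binary of 15 = 1111.
7^1 ≡ 7 (mod 188); 7^2 ≡ 49 (mod 188); 7^4 ≡ 145 (mod 188); 7^8 ≡ 157 (mod 188)
7^15 = 7^1 × 7^2 × 7^4 × 7^8 ≡ 3 (mod 188)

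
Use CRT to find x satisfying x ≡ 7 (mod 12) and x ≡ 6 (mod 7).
55

Using Chinese Remainder Theorem:
M = 12 × 7 = 84
M1 = 7, M2 = 12
y1 = 7^(-1) mod 12 = 7
y2 = 12^(-1) mod 7 = 3
x = (7×7×7 + 6×12×3) mod 84 = 55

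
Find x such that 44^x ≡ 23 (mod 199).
182

Baby-step giant-step with step n = ⌈√199⌉ = 15.
Baby steps 44^j mod 199 (j:value) for j=0..14: 0:1, 1:44, 2:145, 3:12, 4:130, 5:148, 6:144, 7:167, 8:184, 9:136, 10:14, 11:19, 12:40, 13:168, 14:29.
Giant-step multiplier: 44^(-15) ≡ 44^(198-15) = 44^183 ≡ 17 (mod 199).
Giant steps γ_i = 23·17^i mod 199: γ_0=23, γ_1=192, γ_2=80, γ_3=166, γ_4=36, γ_5=15, γ_6=56, γ_7=156, γ_8=65, γ_9=110, γ_10=79, γ_11=149, γ_12=145 (in table at j=2).
x = i·n + j = 12·15 + 2 = 182.
Check: 44^182 ≡ 23 (mod 199).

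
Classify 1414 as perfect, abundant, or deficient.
deficient

Proper divisors of 1414: sum = 1 + 2 + 7 + 14 + 101 + 202 + 707 = 1034
Since 1034 < 1414, 1414 is deficient.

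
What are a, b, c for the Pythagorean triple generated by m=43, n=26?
(1173, 2236, 2525)

Euclid's formula: a = m² - n², b = 2mn, c = m² + n²
m = 43, n = 26
a = 43² - 26² = 1849 - 676 = 1173
b = 2 × 43 × 26 = 2236
c = 43² + 26² = 1849 + 676 = 2525
Verification: 1173² + 2236² = 1375929 + 4999696 = 6375625 = 2525² ✓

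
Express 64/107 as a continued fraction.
[0; 1, 1, 2, 21]

Euclidean algorithm steps:
64 = 0 × 107 + 64
107 = 1 × 64 + 43
64 = 1 × 43 + 21
43 = 2 × 21 + 1
21 = 21 × 1 + 0
Continued fraction: [0; 1, 1, 2, 21]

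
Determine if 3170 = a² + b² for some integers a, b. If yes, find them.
19² + 53² (a=19, b=53)

Factorization: 3170 = 2 × 5 × 317
By Fermat: n is sum of two squares iff every prime p ≡ 3 (mod 4) appears to even power.
All primes ≡ 3 (mod 4) appear to even power.
Search a = 0, 1, 2, … for 3170 - a² a perfect square: first hit at a = 19: 3170 - 361 = 2809 = 53².
3170 = 19² + 53² = 361 + 2809 ✓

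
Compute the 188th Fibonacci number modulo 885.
141

Matrix identity: Q^n = [[F_(n+1), F_n], [F_n, F_(n-1)]] with Q = [[1,1],[1,0]].
n = 188 = 10111100₂. Square-and-multiply, entries mod 885:
Q^1 = [[1,1],[1,0]]
Q^2 = (Q^1)² = [[2,1],[1,1]]
Q^5 = (Q^2)²·Q = [[8,5],[5,3]]
Q^11 = (Q^5)²·Q = [[144,89],[89,55]]
Q^23 = (Q^11)²·Q = [[348,337],[337,11]]
Q^47 = (Q^23)²·Q = [[771,148],[148,623]]
Q^94 = (Q^47)² = [[385,107],[107,278]]
Q^188 = (Q^94)² = [[374,141],[141,233]]
F_188 mod 885 = Q^188[0][1] = 141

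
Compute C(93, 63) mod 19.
9

Using Lucas' theorem:
Write n=93 and k=63 in base 19:
n in base 19: [4, 17]
k in base 19: [3, 6]
C(93,63) mod 19 = ∏ C(n_i, k_i) mod 19
Digit binomials (mod 19): C(4,3) = 4; C(17,6) = 12376 ≡ 7
Product: 4 × 7 = 28 ≡ 9 (mod 19)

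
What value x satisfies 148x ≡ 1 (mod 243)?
133

gcd(148, 243) = 1, so the inverse exists.
Extended Euclidean algorithm on (243, 148):
243 = 1 × 148 + 95  ⟹  95 = (1)·243 + (-1)·148
148 = 1 × 95 + 53  ⟹  53 = (-1)·243 + (2)·148
95 = 1 × 53 + 42  ⟹  42 = (2)·243 + (-3)·148
53 = 1 × 42 + 11  ⟹  11 = (-3)·243 + (5)·148
42 = 3 × 11 + 9  ⟹  9 = (11)·243 + (-18)·148
11 = 1 × 9 + 2  ⟹  2 = (-14)·243 + (23)·148
9 = 4 × 2 + 1  ⟹  1 = (67)·243 + (-110)·148
So (-110)·148 ≡ 1 (mod 243), i.e. 148^(-1) ≡ -110 ≡ 133 (mod 243).
Check: 148 × 133 = 19684 ≡ 1 (mod 243)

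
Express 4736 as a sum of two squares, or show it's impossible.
40² + 56² (a=40, b=56)

Factorization: 4736 = 2^7 × 37
By Fermat: n is sum of two squares iff every prime p ≡ 3 (mod 4) appears to even power.
All primes ≡ 3 (mod 4) appear to even power.
Search a = 0, 1, 2, … for 4736 - a² a perfect square: first hit at a = 40: 4736 - 1600 = 3136 = 56².
4736 = 40² + 56² = 1600 + 3136 ✓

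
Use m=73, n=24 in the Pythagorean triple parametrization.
(4753, 3504, 5905)

Euclid's formula: a = m² - n², b = 2mn, c = m² + n²
m = 73, n = 24
a = 73² - 24² = 5329 - 576 = 4753
b = 2 × 73 × 24 = 3504
c = 73² + 24² = 5329 + 576 = 5905
Verification: 4753² + 3504² = 22591009 + 12278016 = 34869025 = 5905² ✓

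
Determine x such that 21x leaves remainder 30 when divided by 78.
x ≡ 20 (mod 26)

gcd(21, 78) = 3, which divides 30, so solutions exist.
Divide through by 3: 7x ≡ 10 (mod 26).
Find 7^(-1) mod 26 by the extended Euclidean algorithm:
26 = 3 × 7 + 5  ⟹  5 = (1)·26 + (-3)·7
7 = 1 × 5 + 2  ⟹  2 = (-1)·26 + (4)·7
5 = 2 × 2 + 1  ⟹  1 = (3)·26 + (-11)·7
So (-11)·7 ≡ 1 (mod 26), i.e. 7^(-1) ≡ -11 ≡ 15 (mod 26).
x ≡ 15 × 10 = 150 ≡ 20 (mod 26).
Check: 21 × 20 = 420 ≡ 30 (mod 78).
x ≡ 20 (mod 26), giving 3 solutions mod 78.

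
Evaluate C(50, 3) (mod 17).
16

Using Lucas' theorem:
Write n=50 and k=3 in base 17:
n in base 17: [2, 16]
k in base 17: [0, 3]
C(50,3) mod 17 = ∏ C(n_i, k_i) mod 17
Digit binomials (mod 17): C(2,0) = 1; C(16,3) = 560 ≡ 16
Product: 1 × 16 = 16 ≡ 16 (mod 17)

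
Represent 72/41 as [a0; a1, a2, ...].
[1; 1, 3, 10]

Euclidean algorithm steps:
72 = 1 × 41 + 31
41 = 1 × 31 + 10
31 = 3 × 10 + 1
10 = 10 × 1 + 0
Continued fraction: [1; 1, 3, 10]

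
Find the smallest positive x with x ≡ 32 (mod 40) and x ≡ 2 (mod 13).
392

Using Chinese Remainder Theorem:
M = 40 × 13 = 520
M1 = 13, M2 = 40
y1 = 13^(-1) mod 40 = 37
y2 = 40^(-1) mod 13 = 1
x = (32×13×37 + 2×40×1) mod 520 = 392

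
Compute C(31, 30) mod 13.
5

Using Lucas' theorem:
Write n=31 and k=30 in base 13:
n in base 13: [2, 5]
k in base 13: [2, 4]
C(31,30) mod 13 = ∏ C(n_i, k_i) mod 13
Digit binomials (mod 13): C(2,2) = 1; C(5,4) = 5
Product: 1 × 5 = 5 ≡ 5 (mod 13)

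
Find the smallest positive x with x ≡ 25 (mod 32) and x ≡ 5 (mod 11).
313

Using Chinese Remainder Theorem:
M = 32 × 11 = 352
M1 = 11, M2 = 32
y1 = 11^(-1) mod 32 = 3
y2 = 32^(-1) mod 11 = 10
x = (25×11×3 + 5×32×10) mod 352 = 313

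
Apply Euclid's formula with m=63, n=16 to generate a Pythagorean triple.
(3713, 2016, 4225)

Euclid's formula: a = m² - n², b = 2mn, c = m² + n²
m = 63, n = 16
a = 63² - 16² = 3969 - 256 = 3713
b = 2 × 63 × 16 = 2016
c = 63² + 16² = 3969 + 256 = 4225
Verification: 3713² + 2016² = 13786369 + 4064256 = 17850625 = 4225² ✓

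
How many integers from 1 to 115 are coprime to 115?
88

115 = 5 × 23
φ(n) = n × ∏(1 - 1/p) for each prime p dividing n
φ(115) = 115 × (1 - 1/5) × (1 - 1/23) = 88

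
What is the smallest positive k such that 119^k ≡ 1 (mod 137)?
17

137 is prime, so ord(119) divides φ(137) = 136.
Divisors of 136: 1, 2, 4, 8, 17, 34, 68, 136.
Repeated squaring: 119^1 ≡ 119, 119^2 ≡ 50, 119^4 ≡ 34, 119^8 ≡ 60, 119^16 ≡ 38, 119^32 ≡ 74, 119^64 ≡ 133, 119^128 ≡ 16 (mod 137).
Test 119^d mod 137 for each divisor d in increasing order:
119^1 ≡ 119
119^2 ≡ 50
119^4 ≡ 34
119^8 ≡ 60
119^17 = 119^16·119^1 ≡ 1  ← first divisor giving 1
The order is 17.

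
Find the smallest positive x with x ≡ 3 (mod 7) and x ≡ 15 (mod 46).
199

Using Chinese Remainder Theorem:
M = 7 × 46 = 322
M1 = 46, M2 = 7
y1 = 46^(-1) mod 7 = 2
y2 = 7^(-1) mod 46 = 33
x = (3×46×2 + 15×7×33) mod 322 = 199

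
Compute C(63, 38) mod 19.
3

Using Lucas' theorem:
Write n=63 and k=38 in base 19:
n in base 19: [3, 6]
k in base 19: [2, 0]
C(63,38) mod 19 = ∏ C(n_i, k_i) mod 19
Digit binomials (mod 19): C(3,2) = 3; C(6,0) = 1
Product: 3 × 1 = 3 ≡ 3 (mod 19)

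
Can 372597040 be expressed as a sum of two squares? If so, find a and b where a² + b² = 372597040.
Not possible

Factorization: 372597040 = 2^4 × 5 × 167^3
By Fermat: n is sum of two squares iff every prime p ≡ 3 (mod 4) appears to even power.
Prime(s) ≡ 3 (mod 4) with odd exponent: [(167, 3)]
Therefore 372597040 cannot be expressed as a² + b².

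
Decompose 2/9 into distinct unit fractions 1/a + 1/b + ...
1/5 + 1/45

Greedy algorithm:
2/9: ceiling(9/2) = 5, use 1/5
1/45: ceiling(45/1) = 45, use 1/45
Result: 2/9 = 1/5 + 1/45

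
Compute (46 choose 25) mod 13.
0

Using Lucas' theorem:
Write n=46 and k=25 in base 13:
n in base 13: [3, 7]
k in base 13: [1, 12]
C(46,25) mod 13 = ∏ C(n_i, k_i) mod 13
Digit binomials (mod 13): C(3,1) = 3; C(7,12) = 0 (k_i > n_i)
Product: 3 × 0 = 0 ≡ 0 (mod 13)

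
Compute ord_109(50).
108

109 is prime, so ord(50) divides φ(109) = 108.
Divisors of 108: 1, 2, 3, 4, 6, 9, 12, 18, 27, 36, 54, 108.
Repeated squaring: 50^1 ≡ 50, 50^2 ≡ 102, 50^4 ≡ 49, 50^8 ≡ 3, 50^16 ≡ 9, 50^32 ≡ 81, 50^64 ≡ 21 (mod 109).
Test 50^d mod 109 for each divisor d in increasing order:
50^1 ≡ 50
50^2 ≡ 102
50^3 = 50^2·50^1 ≡ 86
50^4 ≡ 49
50^6 = 50^4·50^2 ≡ 93
50^9 = 50^8·50^1 ≡ 41
50^12 = 50^8·50^4 ≡ 38
50^18 = 50^16·50^2 ≡ 46
50^27 = 50^16·50^8·50^2·50^1 ≡ 33
50^36 = 50^32·50^4 ≡ 45
50^54 = 50^32·50^16·50^4·50^2 ≡ 108
50^108 = 50^64·50^32·50^8·50^4 ≡ 1  ← first divisor giving 1
The order is 108.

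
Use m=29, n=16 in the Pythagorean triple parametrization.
(585, 928, 1097)

Euclid's formula: a = m² - n², b = 2mn, c = m² + n²
m = 29, n = 16
a = 29² - 16² = 841 - 256 = 585
b = 2 × 29 × 16 = 928
c = 29² + 16² = 841 + 256 = 1097
Verification: 585² + 928² = 342225 + 861184 = 1203409 = 1097² ✓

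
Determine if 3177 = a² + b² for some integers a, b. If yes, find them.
24² + 51² (a=24, b=51)

Factorization: 3177 = 3^2 × 353
By Fermat: n is sum of two squares iff every prime p ≡ 3 (mod 4) appears to even power.
All primes ≡ 3 (mod 4) appear to even power.
Search a = 0, 1, 2, … for 3177 - a² a perfect square: first hit at a = 24: 3177 - 576 = 2601 = 51².
3177 = 24² + 51² = 576 + 2601 ✓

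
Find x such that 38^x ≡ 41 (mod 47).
9

Baby-step giant-step with step n = ⌈√47⌉ = 7.
Baby steps 38^j mod 47 (j:value) for j=0..6: 0:1, 1:38, 2:34, 3:23, 4:28, 5:30, 6:12.
Giant-step multiplier: 38^(-7) ≡ 38^(46-7) = 38^39 ≡ 10 (mod 47).
Giant steps γ_i = 41·10^i mod 47: γ_0=41, γ_1=34 (in table at j=2).
x = i·n + j = 1·7 + 2 = 9.
Check: 38^9 ≡ 41 (mod 47).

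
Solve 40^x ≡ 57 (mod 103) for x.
17

Baby-step giant-step with step n = ⌈√103⌉ = 11.
Baby steps 40^j mod 103 (j:value) for j=0..10: 0:1, 1:40, 2:55, 3:37, 4:38, 5:78, 6:30, 7:67, 8:2, 9:80, 10:7.
Giant-step multiplier: 40^(-11) ≡ 40^(102-11) = 40^91 ≡ 71 (mod 103).
Giant steps γ_i = 57·71^i mod 103: γ_0=57, γ_1=30 (in table at j=6).
x = i·n + j = 1·11 + 6 = 17.
Check: 40^17 ≡ 57 (mod 103).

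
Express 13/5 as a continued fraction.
[2; 1, 1, 2]

Euclidean algorithm steps:
13 = 2 × 5 + 3
5 = 1 × 3 + 2
3 = 1 × 2 + 1
2 = 2 × 1 + 0
Continued fraction: [2; 1, 1, 2]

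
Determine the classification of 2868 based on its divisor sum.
abundant

Proper divisors of 2868: sum = 1 + 2 + 3 + 4 + 6 + 12 + 239 + 478 + 717 + 956 + 1434 = 3852
Since 3852 > 2868, 2868 is abundant.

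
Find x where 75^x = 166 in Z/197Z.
165

Baby-step giant-step with step n = ⌈√197⌉ = 15.
Baby steps 75^j mod 197 (j:value) for j=0..14: 0:1, 1:75, 2:109, 3:98, 4:61, 5:44, 6:148, 7:68, 8:175, 9:123, 10:163, 11:11, 12:37, 13:17, 14:93.
Giant-step multiplier: 75^(-15) ≡ 75^(196-15) = 75^181 ≡ 165 (mod 197).
Giant steps γ_i = 166·165^i mod 197: γ_0=166, γ_1=7, γ_2=170, γ_3=76, γ_4=129, γ_5=9, γ_6=106, γ_7=154, γ_8=194, γ_9=96, γ_10=80, γ_11=1 (in table at j=0).
x = i·n + j = 11·15 + 0 = 165.
Check: 75^165 ≡ 166 (mod 197).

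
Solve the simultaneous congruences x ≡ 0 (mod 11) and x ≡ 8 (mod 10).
88

Using Chinese Remainder Theorem:
M = 11 × 10 = 110
M1 = 10, M2 = 11
y1 = 10^(-1) mod 11 = 10
y2 = 11^(-1) mod 10 = 1
x = (0×10×10 + 8×11×1) mod 110 = 88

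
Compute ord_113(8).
28

113 is prime, so ord(8) divides φ(113) = 112.
Divisors of 112: 1, 2, 4, 7, 8, 14, 16, 28, 56, 112.
Repeated squaring: 8^1 ≡ 8, 8^2 ≡ 64, 8^4 ≡ 28, 8^8 ≡ 106, 8^16 ≡ 49, 8^32 ≡ 28, 8^64 ≡ 106 (mod 113).
Test 8^d mod 113 for each divisor d in increasing order:
8^1 ≡ 8
8^2 ≡ 64
8^4 ≡ 28
8^7 = 8^4·8^2·8^1 ≡ 98
8^8 ≡ 106
8^14 = 8^8·8^4·8^2 ≡ 112
8^16 ≡ 49
8^28 = 8^16·8^8·8^4 ≡ 1  ← first divisor giving 1
The order is 28.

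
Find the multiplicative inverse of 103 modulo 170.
137

gcd(103, 170) = 1, so the inverse exists.
Extended Euclidean algorithm on (170, 103):
170 = 1 × 103 + 67  ⟹  67 = (1)·170 + (-1)·103
103 = 1 × 67 + 36  ⟹  36 = (-1)·170 + (2)·103
67 = 1 × 36 + 31  ⟹  31 = (2)·170 + (-3)·103
36 = 1 × 31 + 5  ⟹  5 = (-3)·170 + (5)·103
31 = 6 × 5 + 1  ⟹  1 = (20)·170 + (-33)·103
So (-33)·103 ≡ 1 (mod 170), i.e. 103^(-1) ≡ -33 ≡ 137 (mod 170).
Check: 103 × 137 = 14111 ≡ 1 (mod 170)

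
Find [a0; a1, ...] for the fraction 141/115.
[1; 4, 2, 2, 1, 3]

Euclidean algorithm steps:
141 = 1 × 115 + 26
115 = 4 × 26 + 11
26 = 2 × 11 + 4
11 = 2 × 4 + 3
4 = 1 × 3 + 1
3 = 3 × 1 + 0
Continued fraction: [1; 4, 2, 2, 1, 3]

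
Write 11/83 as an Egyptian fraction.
1/8 + 1/133 + 1/88312

Greedy algorithm:
11/83: ceiling(83/11) = 8, use 1/8
5/664: ceiling(664/5) = 133, use 1/133
1/88312: ceiling(88312/1) = 88312, use 1/88312
Result: 11/83 = 1/8 + 1/133 + 1/88312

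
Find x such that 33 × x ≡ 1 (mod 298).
289

gcd(33, 298) = 1, so the inverse exists.
Extended Euclidean algorithm on (298, 33):
298 = 9 × 33 + 1  ⟹  1 = (1)·298 + (-9)·33
So (-9)·33 ≡ 1 (mod 298), i.e. 33^(-1) ≡ -9 ≡ 289 (mod 298).
Check: 33 × 289 = 9537 ≡ 1 (mod 298)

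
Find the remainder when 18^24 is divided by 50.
26

Repeated squaring. Binary of 24 = 11000.
18^1 ≡ 18 (mod 50); 18^2 ≡ 24 (mod 50); 18^4 ≡ 26 (mod 50); 18^8 ≡ 26 (mod 50); 18^16 ≡ 26 (mod 50)
18^24 = 18^8 × 18^16 ≡ 26 (mod 50)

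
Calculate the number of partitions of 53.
329931

p(n) counts ways to write n as a sum of positive integers (order ignored).
Euler's pentagonal recurrence: p(k) = p(k-1) + p(k-2) - p(k-5) - p(k-7) + p(k-12) + p(k-15) - ... (offsets j(3j∓1)/2, signs ++--, p(0)=1, p(<0)=0).
DP table for k = 0..52: p(0)=1, p(1)=1, p(2)=2, p(3)=3, p(4)=5, p(5)=7, p(6)=11, p(7)=15, p(8)=22, p(9)=30, p(10)=42, p(11)=56, p(12)=77, p(13)=101, p(14)=135, p(15)=176, p(16)=231, p(17)=297, p(18)=385, p(19)=490, p(20)=627, p(21)=792, p(22)=1002, p(23)=1255, p(24)=1575, p(25)=1958, p(26)=2436, p(27)=3010, p(28)=3718, p(29)=4565, p(30)=5604, p(31)=6842, p(32)=8349, p(33)=10143, p(34)=12310, p(35)=14883, p(36)=17977, p(37)=21637, p(38)=26015, p(39)=31185, p(40)=37338, p(41)=44583, p(42)=53174, p(43)=63261, p(44)=75175, p(45)=89134, p(46)=105558, p(47)=124754, p(48)=147273, p(49)=173525, p(50)=204226, p(51)=239943, p(52)=281589.
Final step: p(53) = p(52) + p(51) - p(48) - p(46) + p(41) + p(38) - p(31) - p(27) + p(18) + p(13) - p(2)
= 281589 + 239943 - 147273 - 105558 + 44583 + 26015 - 6842 - 3010 + 385 + 101 - 2
= 329931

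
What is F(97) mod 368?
1

Matrix identity: Q^n = [[F_(n+1), F_n], [F_n, F_(n-1)]] with Q = [[1,1],[1,0]].
n = 97 = 1100001₂. Square-and-multiply, entries mod 368:
Q^1 = [[1,1],[1,0]]
Q^3 = (Q^1)²·Q = [[3,2],[2,1]]
Q^6 = (Q^3)² = [[13,8],[8,5]]
Q^12 = (Q^6)² = [[233,144],[144,89]]
Q^24 = (Q^12)² = [[321,0],[0,321]]
Q^48 = (Q^24)² = [[1,0],[0,1]]
Q^97 = (Q^48)²·Q = [[1,1],[1,0]]
F_97 mod 368 = Q^97[0][1] = 1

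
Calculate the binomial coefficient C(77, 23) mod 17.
13

Using Lucas' theorem:
Write n=77 and k=23 in base 17:
n in base 17: [4, 9]
k in base 17: [1, 6]
C(77,23) mod 17 = ∏ C(n_i, k_i) mod 17
Digit binomials (mod 17): C(4,1) = 4; C(9,6) = 84 ≡ 16
Product: 4 × 16 = 64 ≡ 13 (mod 17)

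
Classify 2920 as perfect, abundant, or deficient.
abundant

Proper divisors of 2920: sum = 1 + 2 + 4 + 5 + 8 + 10 + 20 + 40 + 73 + 146 + 292 + 365 + 584 + 730 + 1460 = 3740
Since 3740 > 2920, 2920 is abundant.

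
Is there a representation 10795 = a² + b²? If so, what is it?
Not possible

Factorization: 10795 = 5 × 17 × 127
By Fermat: n is sum of two squares iff every prime p ≡ 3 (mod 4) appears to even power.
Prime(s) ≡ 3 (mod 4) with odd exponent: [(127, 1)]
Therefore 10795 cannot be expressed as a² + b².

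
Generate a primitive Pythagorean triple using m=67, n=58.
(1125, 7772, 7853)

Euclid's formula: a = m² - n², b = 2mn, c = m² + n²
m = 67, n = 58
a = 67² - 58² = 4489 - 3364 = 1125
b = 2 × 67 × 58 = 7772
c = 67² + 58² = 4489 + 3364 = 7853
Verification: 1125² + 7772² = 1265625 + 60403984 = 61669609 = 7853² ✓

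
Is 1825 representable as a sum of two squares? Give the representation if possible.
12² + 41² (a=12, b=41)

Factorization: 1825 = 5^2 × 73
By Fermat: n is sum of two squares iff every prime p ≡ 3 (mod 4) appears to even power.
All primes ≡ 3 (mod 4) appear to even power.
Search a = 0, 1, 2, … for 1825 - a² a perfect square: first hit at a = 12: 1825 - 144 = 1681 = 41².
1825 = 12² + 41² = 144 + 1681 ✓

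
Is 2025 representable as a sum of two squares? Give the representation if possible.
0² + 45² (a=0, b=45)

Factorization: 2025 = 3^4 × 5^2
By Fermat: n is sum of two squares iff every prime p ≡ 3 (mod 4) appears to even power.
All primes ≡ 3 (mod 4) appear to even power.
Search a = 0, 1, 2, … for 2025 - a² a perfect square: first hit at a = 0: 2025 - 0 = 2025 = 45².
2025 = 0² + 45² = 0 + 2025 ✓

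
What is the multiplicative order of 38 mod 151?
15

151 is prime, so ord(38) divides φ(151) = 150.
Divisors of 150: 1, 2, 3, 5, 6, 10, 15, 25, 30, 50, 75, 150.
Repeated squaring: 38^1 ≡ 38, 38^2 ≡ 85, 38^4 ≡ 128, 38^8 ≡ 76, 38^16 ≡ 38, 38^32 ≡ 85, 38^64 ≡ 128, 38^128 ≡ 76 (mod 151).
Test 38^d mod 151 for each divisor d in increasing order:
38^1 ≡ 38
38^2 ≡ 85
38^3 = 38^2·38^1 ≡ 59
38^5 = 38^4·38^1 ≡ 32
38^6 = 38^4·38^2 ≡ 8
38^10 = 38^8·38^2 ≡ 118
38^15 = 38^8·38^4·38^2·38^1 ≡ 1  ← first divisor giving 1
The order is 15.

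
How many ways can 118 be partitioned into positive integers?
1482074143

p(n) counts ways to write n as a sum of positive integers (order ignored).
Euler's pentagonal recurrence: p(k) = p(k-1) + p(k-2) - p(k-5) - p(k-7) + p(k-12) + p(k-15) - ... (offsets j(3j∓1)/2, signs ++--, p(0)=1, p(<0)=0).
DP table for k = 0..117: p(0)=1, p(1)=1, p(2)=2, p(3)=3, p(4)=5, p(5)=7, p(6)=11, p(7)=15, p(8)=22, p(9)=30, p(10)=42, p(11)=56, p(12)=77, p(13)=101, p(14)=135, p(15)=176, p(16)=231, p(17)=297, p(18)=385, p(19)=490, p(20)=627, p(21)=792, p(22)=1002, p(23)=1255, p(24)=1575, p(25)=1958, p(26)=2436, p(27)=3010, p(28)=3718, p(29)=4565, p(30)=5604, p(31)=6842, p(32)=8349, p(33)=10143, p(34)=12310, p(35)=14883, p(36)=17977, p(37)=21637, p(38)=26015, p(39)=31185, p(40)=37338, p(41)=44583, p(42)=53174, p(43)=63261, p(44)=75175, p(45)=89134, p(46)=105558, p(47)=124754, p(48)=147273, p(49)=173525, p(50)=204226, p(51)=239943, p(52)=281589, p(53)=329931, p(54)=386155, p(55)=451276, p(56)=526823, p(57)=614154, p(58)=715220, p(59)=831820, p(60)=966467, p(61)=1121505, p(62)=1300156, p(63)=1505499, p(64)=1741630, p(65)=2012558, p(66)=2323520, p(67)=2679689, p(68)=3087735, p(69)=3554345, p(70)=4087968, p(71)=4697205, p(72)=5392783, p(73)=6185689, p(74)=7089500, p(75)=8118264, p(76)=9289091, p(77)=10619863, p(78)=12132164, p(79)=13848650, p(80)=15796476, p(81)=18004327, p(82)=20506255, p(83)=23338469, p(84)=26543660, p(85)=30167357, p(86)=34262962, p(87)=38887673, p(88)=44108109, p(89)=49995925, p(90)=56634173, p(91)=64112359, p(92)=72533807, p(93)=82010177, p(94)=92669720, p(95)=104651419, p(96)=118114304, p(97)=133230930, p(98)=150198136, p(99)=169229875, p(100)=190569292, p(101)=214481126, p(102)=241265379, p(103)=271248950, p(104)=304801365, p(105)=342325709, p(106)=384276336, p(107)=431149389, p(108)=483502844, p(109)=541946240, p(110)=607163746, p(111)=679903203, p(112)=761002156, p(113)=851376628, p(114)=952050665, p(115)=1064144451, p(116)=1188908248, p(117)=1327710076.
Final step: p(118) = p(117) + p(116) - p(113) - p(111) + p(106) + p(103) - p(96) - p(92) + p(83) + p(78) - p(67) - p(61) + p(48) + p(41) - p(26) - p(18) + p(1)
= 1327710076 + 1188908248 - 851376628 - 679903203 + 384276336 + 271248950 - 118114304 - 72533807 + 23338469 + 12132164 - 2679689 - 1121505 + 147273 + 44583 - 2436 - 385 + 1
= 1482074143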